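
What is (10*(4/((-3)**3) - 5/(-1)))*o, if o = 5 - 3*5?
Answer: -13100/27 ≈ -485.19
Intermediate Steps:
o = -10 (o = 5 - 15 = -10)
(10*(4/((-3)**3) - 5/(-1)))*o = (10*(4/((-3)**3) - 5/(-1)))*(-10) = (10*(4/(-27) - 5*(-1)))*(-10) = (10*(4*(-1/27) + 5))*(-10) = (10*(-4/27 + 5))*(-10) = (10*(131/27))*(-10) = (1310/27)*(-10) = -13100/27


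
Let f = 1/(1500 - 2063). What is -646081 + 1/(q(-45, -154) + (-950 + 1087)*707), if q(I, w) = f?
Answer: -35231840996333/54531616 ≈ -6.4608e+5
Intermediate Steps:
f = -1/563 (f = 1/(-563) = -1/563 ≈ -0.0017762)
q(I, w) = -1/563
-646081 + 1/(q(-45, -154) + (-950 + 1087)*707) = -646081 + 1/(-1/563 + (-950 + 1087)*707) = -646081 + 1/(-1/563 + 137*707) = -646081 + 1/(-1/563 + 96859) = -646081 + 1/(54531616/563) = -646081 + 563/54531616 = -35231840996333/54531616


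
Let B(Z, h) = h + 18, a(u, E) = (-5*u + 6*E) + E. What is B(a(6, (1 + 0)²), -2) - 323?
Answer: -307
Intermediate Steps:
a(u, E) = -5*u + 7*E
B(Z, h) = 18 + h
B(a(6, (1 + 0)²), -2) - 323 = (18 - 2) - 323 = 16 - 323 = -307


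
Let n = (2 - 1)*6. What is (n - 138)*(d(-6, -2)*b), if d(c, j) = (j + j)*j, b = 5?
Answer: -5280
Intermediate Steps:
d(c, j) = 2*j² (d(c, j) = (2*j)*j = 2*j²)
n = 6 (n = 1*6 = 6)
(n - 138)*(d(-6, -2)*b) = (6 - 138)*((2*(-2)²)*5) = -132*2*4*5 = -1056*5 = -132*40 = -5280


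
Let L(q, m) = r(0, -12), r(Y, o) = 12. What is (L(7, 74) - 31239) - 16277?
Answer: -47504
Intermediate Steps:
L(q, m) = 12
(L(7, 74) - 31239) - 16277 = (12 - 31239) - 16277 = -31227 - 16277 = -47504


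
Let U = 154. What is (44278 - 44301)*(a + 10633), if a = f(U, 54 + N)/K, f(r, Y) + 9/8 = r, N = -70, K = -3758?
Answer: -7352393647/30064 ≈ -2.4456e+5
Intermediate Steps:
f(r, Y) = -9/8 + r
a = -1223/30064 (a = (-9/8 + 154)/(-3758) = (1223/8)*(-1/3758) = -1223/30064 ≈ -0.040680)
(44278 - 44301)*(a + 10633) = (44278 - 44301)*(-1223/30064 + 10633) = -23*319669289/30064 = -7352393647/30064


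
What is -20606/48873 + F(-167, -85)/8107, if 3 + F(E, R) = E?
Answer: -15941932/36019401 ≈ -0.44259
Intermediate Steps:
F(E, R) = -3 + E
-20606/48873 + F(-167, -85)/8107 = -20606/48873 + (-3 - 167)/8107 = -20606*1/48873 - 170*1/8107 = -20606/48873 - 170/8107 = -15941932/36019401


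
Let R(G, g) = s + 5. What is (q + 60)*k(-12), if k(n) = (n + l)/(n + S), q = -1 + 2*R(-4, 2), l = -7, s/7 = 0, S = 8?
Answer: 1311/4 ≈ 327.75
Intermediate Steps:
s = 0 (s = 7*0 = 0)
R(G, g) = 5 (R(G, g) = 0 + 5 = 5)
q = 9 (q = -1 + 2*5 = -1 + 10 = 9)
k(n) = (-7 + n)/(8 + n) (k(n) = (n - 7)/(n + 8) = (-7 + n)/(8 + n))
(q + 60)*k(-12) = (9 + 60)*((-7 - 12)/(8 - 12)) = 69*(-19/(-4)) = 69*(-1/4*(-19)) = 69*(19/4) = 1311/4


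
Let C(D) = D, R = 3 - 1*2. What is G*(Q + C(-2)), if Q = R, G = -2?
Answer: 2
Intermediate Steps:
R = 1 (R = 3 - 2 = 1)
Q = 1
G*(Q + C(-2)) = -2*(1 - 2) = -2*(-1) = 2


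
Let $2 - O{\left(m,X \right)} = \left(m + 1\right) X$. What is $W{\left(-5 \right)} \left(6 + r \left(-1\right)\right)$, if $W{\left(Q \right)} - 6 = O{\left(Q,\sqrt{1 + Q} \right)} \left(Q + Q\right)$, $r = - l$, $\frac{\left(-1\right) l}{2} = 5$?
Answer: $56 + 320 i \approx 56.0 + 320.0 i$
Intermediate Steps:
$l = -10$ ($l = \left(-2\right) 5 = -10$)
$r = 10$ ($r = \left(-1\right) \left(-10\right) = 10$)
$O{\left(m,X \right)} = 2 - X \left(1 + m\right)$ ($O{\left(m,X \right)} = 2 - \left(m + 1\right) X = 2 - \left(1 + m\right) X = 2 - X \left(1 + m\right)$)
$W{\left(Q \right)} = 6 + 2 Q \left(2 - \sqrt{1 + Q} - Q \sqrt{1 + Q}\right)$ ($W{\left(Q \right)} = 6 + \left(2 - \sqrt{1 + Q} - \sqrt{1 + Q} Q\right) \left(Q + Q\right) = 6 + \left(2 - \sqrt{1 + Q} - Q \sqrt{1 + Q}\right) 2 Q = 6 + 2 Q \left(2 - \sqrt{1 + Q} - Q \sqrt{1 + Q}\right)$)
$W{\left(-5 \right)} \left(6 + r \left(-1\right)\right) = \left(6 - - 10 \left(-2 + \sqrt{1 - 5} - 5 \sqrt{1 - 5}\right)\right) \left(6 + 10 \left(-1\right)\right) = \left(6 - - 10 \left(-2 + \sqrt{-4} - 5 \sqrt{-4}\right)\right) \left(6 - 10\right) = \left(6 - - 10 \left(-2 + 2 i - 5 \cdot 2 i\right)\right) \left(-4\right) = \left(6 - - 10 \left(-2 + 2 i - 10 i\right)\right) \left(-4\right) = \left(6 - - 10 \left(-2 - 8 i\right)\right) \left(-4\right) = \left(6 - \left(20 + 80 i\right)\right) \left(-4\right) = \left(-14 - 80 i\right) \left(-4\right) = 56 + 320 i$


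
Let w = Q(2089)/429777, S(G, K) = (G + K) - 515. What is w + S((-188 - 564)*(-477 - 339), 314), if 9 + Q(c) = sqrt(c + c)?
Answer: 29293170542/47753 + sqrt(4178)/429777 ≈ 6.1343e+5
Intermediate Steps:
Q(c) = -9 + sqrt(2)*sqrt(c) (Q(c) = -9 + sqrt(c + c) = -9 + sqrt(2*c) = -9 + sqrt(2)*sqrt(c))
S(G, K) = -515 + G + K
w = -1/47753 + sqrt(4178)/429777 (w = (-9 + sqrt(2)*sqrt(2089))/429777 = (-9 + sqrt(4178))*(1/429777) = -1/47753 + sqrt(4178)/429777 ≈ 0.00012946)
w + S((-188 - 564)*(-477 - 339), 314) = (-1/47753 + sqrt(4178)/429777) + (-515 + (-188 - 564)*(-477 - 339) + 314) = (-1/47753 + sqrt(4178)/429777) + (-515 - 752*(-816) + 314) = (-1/47753 + sqrt(4178)/429777) + (-515 + 613632 + 314) = (-1/47753 + sqrt(4178)/429777) + 613431 = 29293170542/47753 + sqrt(4178)/429777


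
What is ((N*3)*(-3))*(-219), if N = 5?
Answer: 9855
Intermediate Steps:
((N*3)*(-3))*(-219) = ((5*3)*(-3))*(-219) = (15*(-3))*(-219) = -45*(-219) = 9855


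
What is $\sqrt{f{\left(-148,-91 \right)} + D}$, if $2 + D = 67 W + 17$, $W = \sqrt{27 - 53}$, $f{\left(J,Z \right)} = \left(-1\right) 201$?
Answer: $\sqrt{-186 + 67 i \sqrt{26}} \approx 10.074 + 16.956 i$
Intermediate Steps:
$f{\left(J,Z \right)} = -201$
$W = i \sqrt{26}$ ($W = \sqrt{-26} = i \sqrt{26} \approx 5.099 i$)
$D = 15 + 67 i \sqrt{26}$ ($D = -2 + \left(67 i \sqrt{26} + 17\right) = -2 + \left(17 + 67 i \sqrt{26}\right) = 15 + 67 i \sqrt{26} \approx 15.0 + 341.63 i$)
$\sqrt{f{\left(-148,-91 \right)} + D} = \sqrt{-201 + \left(15 + 67 i \sqrt{26}\right)} = \sqrt{-186 + 67 i \sqrt{26}}$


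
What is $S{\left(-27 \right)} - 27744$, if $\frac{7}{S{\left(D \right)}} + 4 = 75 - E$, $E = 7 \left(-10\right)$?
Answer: $- \frac{3911897}{141} \approx -27744.0$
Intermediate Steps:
$E = -70$
$S{\left(D \right)} = \frac{7}{141}$ ($S{\left(D \right)} = \frac{7}{-4 + \left(75 - -70\right)} = \frac{7}{-4 + \left(75 + 70\right)} = \frac{7}{-4 + 145} = \frac{7}{141}$)
$S{\left(-27 \right)} - 27744 = \frac{7}{141} - 27744 = - \frac{3911897}{141}$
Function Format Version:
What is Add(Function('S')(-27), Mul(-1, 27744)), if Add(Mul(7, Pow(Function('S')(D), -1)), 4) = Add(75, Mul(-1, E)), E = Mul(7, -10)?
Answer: Rational(-3911897, 141) ≈ -27744.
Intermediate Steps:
E = -70
Function('S')(D) = Rational(7, 141) (Function('S')(D) = Mul(7, Pow(Add(-4, Add(75, Mul(-1, -70))), -1)) = Mul(7, Pow(Add(-4, Add(75, 70)), -1)) = Mul(7, Pow(Add(-4, 145), -1)) = Mul(7, Pow(141, -1)) = Mul(7, Rational(1, 141)) = Rational(7, 141))
Add(Function('S')(-27), Mul(-1, 27744)) = Add(Rational(7, 141), Mul(-1, 27744)) = Add(Rational(7, 141), -27744) = Rational(-3911897, 141)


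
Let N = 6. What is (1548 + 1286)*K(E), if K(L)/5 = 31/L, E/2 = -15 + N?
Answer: -219635/9 ≈ -24404.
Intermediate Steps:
E = -18 (E = 2*(-15 + 6) = 2*(-9) = -18)
K(L) = 155/L (K(L) = 5*(31/L) = 155/L)
(1548 + 1286)*K(E) = (1548 + 1286)*(155/(-18)) = 2834*(155*(-1/18)) = 2834*(-155/18) = -219635/9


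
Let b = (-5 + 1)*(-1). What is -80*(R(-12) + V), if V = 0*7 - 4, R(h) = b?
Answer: 0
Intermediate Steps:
b = 4 (b = -4*(-1) = 4)
R(h) = 4
V = -4 (V = 0 - 4 = -4)
-80*(R(-12) + V) = -80*(4 - 4) = -80*0 = 0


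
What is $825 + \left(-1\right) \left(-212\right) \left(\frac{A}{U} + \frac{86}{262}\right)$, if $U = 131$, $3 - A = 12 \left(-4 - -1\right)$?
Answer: $\frac{125459}{131} \approx 957.7$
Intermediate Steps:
$A = 39$ ($A = 3 - 12 \left(-4 - -1\right) = 3 - 12 \left(-4 + 1\right) = 3 - 12 \left(-3\right) = 3 - -36 = 3 + 36 = 39$)
$825 + \left(-1\right) \left(-212\right) \left(\frac{A}{U} + \frac{86}{262}\right) = 825 + \left(-1\right) \left(-212\right) \left(\frac{39}{131} + \frac{86}{262}\right) = 825 + 212 \left(39 \cdot \frac{1}{131} + 86 \cdot \frac{1}{262}\right) = 825 + 212 \left(\frac{39}{131} + \frac{43}{131}\right) = 825 + 212 \cdot \frac{82}{131} = 825 + \frac{17384}{131} = \frac{125459}{131}$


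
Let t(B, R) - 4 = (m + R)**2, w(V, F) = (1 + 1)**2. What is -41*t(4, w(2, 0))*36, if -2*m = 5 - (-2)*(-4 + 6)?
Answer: -6273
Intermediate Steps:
m = -9/2 (m = -(5 - (-2)*(-4 + 6))/2 = -(5 - (-2)*2)/2 = -(5 - 1*(-4))/2 = -(5 + 4)/2 = -1/2*9 = -9/2 ≈ -4.5000)
w(V, F) = 4 (w(V, F) = 2**2 = 4)
t(B, R) = 4 + (-9/2 + R)**2
-41*t(4, w(2, 0))*36 = -41*(4 + (-9 + 2*4)**2/4)*36 = -41*(4 + (-9 + 8)**2/4)*36 = -41*(4 + (1/4)*(-1)**2)*36 = -41*(4 + (1/4)*1)*36 = -41*(4 + 1/4)*36 = -41*17/4*36 = -697/4*36 = -6273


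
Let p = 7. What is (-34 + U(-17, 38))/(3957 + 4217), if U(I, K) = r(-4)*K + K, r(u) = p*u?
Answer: -530/4087 ≈ -0.12968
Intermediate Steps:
r(u) = 7*u
U(I, K) = -27*K (U(I, K) = (7*(-4))*K + K = -28*K + K = -27*K)
(-34 + U(-17, 38))/(3957 + 4217) = (-34 - 27*38)/(3957 + 4217) = (-34 - 1026)/8174 = -1060*1/8174 = -530/4087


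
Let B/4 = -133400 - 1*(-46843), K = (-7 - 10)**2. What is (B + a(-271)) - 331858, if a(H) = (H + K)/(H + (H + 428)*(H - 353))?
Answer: -66614490572/98239 ≈ -6.7809e+5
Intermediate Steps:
K = 289 (K = (-17)**2 = 289)
a(H) = (289 + H)/(H + (-353 + H)*(428 + H)) (a(H) = (H + 289)/(H + (H + 428)*(H - 353)) = (289 + H)/(H + (428 + H)*(-353 + H)) = (289 + H)/(H + (-353 + H)*(428 + H)))
B = -346228 (B = 4*(-133400 - 1*(-46843)) = 4*(-133400 + 46843) = 4*(-86557) = -346228)
(B + a(-271)) - 331858 = (-346228 + (289 - 271)/(-151084 + (-271)**2 + 76*(-271))) - 331858 = (-346228 + 18/(-151084 + 73441 - 20596)) - 331858 = (-346228 + 18/(-98239)) - 331858 = (-346228 - 1/98239*18) - 331858 = (-346228 - 18/98239) - 331858 = -34013092510/98239 - 331858 = -66614490572/98239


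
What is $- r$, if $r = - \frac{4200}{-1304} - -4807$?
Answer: $- \frac{784066}{163} \approx -4810.2$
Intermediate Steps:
$r = \frac{784066}{163}$ ($r = \left(-4200\right) \left(- \frac{1}{1304}\right) + 4807 = \frac{525}{163} + 4807 = \frac{784066}{163} \approx 4810.2$)
$- r = \left(-1\right) \frac{784066}{163} = - \frac{784066}{163}$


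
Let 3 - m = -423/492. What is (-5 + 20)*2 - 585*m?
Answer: -365385/164 ≈ -2228.0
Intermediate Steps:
m = 633/164 (m = 3 - (-423)/492 = 3 - 1*(-141/164) = 3 + 141/164 = 633/164 ≈ 3.8598)
(-5 + 20)*2 - 585*m = (-5 + 20)*2 - 585*633/164 = 15*2 - 370305/164 = 30 - 370305/164 = -365385/164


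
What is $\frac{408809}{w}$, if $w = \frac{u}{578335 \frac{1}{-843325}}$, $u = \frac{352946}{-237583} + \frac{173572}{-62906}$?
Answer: $\frac{353351839732902243697}{5350068773404040} \approx 66046.0$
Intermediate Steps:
$u = - \frac{31720088776}{7472698099}$ ($u = 352946 \left(- \frac{1}{237583}\right) + 173572 \left(- \frac{1}{62906}\right) = - \frac{352946}{237583} - \frac{86786}{31453} = - \frac{31720088776}{7472698099} \approx -4.2448$)
$w = \frac{5350068773404040}{864344571017033}$ ($w = - \frac{31720088776}{7472698099 \frac{578335}{-843325}} = - \frac{31720088776}{7472698099 \cdot 578335 \left(- \frac{1}{843325}\right)} = - \frac{31720088776}{7472698099 \left(- \frac{115667}{168665}\right)} = \left(- \frac{31720088776}{7472698099}\right) \left(- \frac{168665}{115667}\right) = \frac{5350068773404040}{864344571017033} \approx 6.1897$)
$\frac{408809}{w} = \frac{408809}{\frac{5350068773404040}{864344571017033}} = 408809 \cdot \frac{864344571017033}{5350068773404040} = \frac{353351839732902243697}{5350068773404040}$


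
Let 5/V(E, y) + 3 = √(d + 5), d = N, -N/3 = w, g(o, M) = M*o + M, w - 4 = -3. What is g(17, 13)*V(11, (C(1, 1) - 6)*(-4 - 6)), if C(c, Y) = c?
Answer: -3510/7 - 1170*√2/7 ≈ -737.80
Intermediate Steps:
w = 1 (w = 4 - 3 = 1)
g(o, M) = M + M*o
N = -3 (N = -3*1 = -3)
d = -3
V(E, y) = 5/(-3 + √2) (V(E, y) = 5/(-3 + √(-3 + 5)) = 5/(-3 + √2))
g(17, 13)*V(11, (C(1, 1) - 6)*(-4 - 6)) = (13*(1 + 17))*(-15/7 - 5*√2/7) = (13*18)*(-15/7 - 5*√2/7) = 234*(-15/7 - 5*√2/7) = -3510/7 - 1170*√2/7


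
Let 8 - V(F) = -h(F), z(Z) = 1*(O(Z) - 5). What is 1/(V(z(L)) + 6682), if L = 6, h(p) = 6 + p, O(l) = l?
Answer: 1/6697 ≈ 0.00014932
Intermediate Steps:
z(Z) = -5 + Z (z(Z) = 1*(Z - 5) = 1*(-5 + Z) = -5 + Z)
V(F) = 14 + F (V(F) = 8 - (-1)*(6 + F) = 8 - (-6 - F) = 8 + (6 + F) = 14 + F)
1/(V(z(L)) + 6682) = 1/((14 + (-5 + 6)) + 6682) = 1/((14 + 1) + 6682) = 1/(15 + 6682) = 1/6697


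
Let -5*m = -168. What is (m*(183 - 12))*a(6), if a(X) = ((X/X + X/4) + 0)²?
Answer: 35910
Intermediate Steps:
m = 168/5 (m = -⅕*(-168) = 168/5 ≈ 33.600)
a(X) = (1 + X/4)² (a(X) = ((1 + X*(¼)) + 0)² = ((1 + X/4) + 0)² = (1 + X/4)²)
(m*(183 - 12))*a(6) = (168*(183 - 12)/5)*((4 + 6)²/16) = ((168/5)*171)*((1/16)*10²) = 28728*((1/16)*100)/5 = (28728/5)*(25/4) = 35910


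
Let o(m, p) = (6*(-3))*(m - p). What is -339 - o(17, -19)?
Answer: 309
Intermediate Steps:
o(m, p) = -18*m + 18*p (o(m, p) = -18*(m - p) = -18*m + 18*p)
-339 - o(17, -19) = -339 - (-18*17 + 18*(-19)) = -339 - (-306 - 342) = -339 - 1*(-648) = -339 + 648 = 309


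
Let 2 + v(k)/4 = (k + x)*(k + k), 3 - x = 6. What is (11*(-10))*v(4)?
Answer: -2640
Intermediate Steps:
x = -3 (x = 3 - 1*6 = 3 - 6 = -3)
v(k) = -8 + 8*k*(-3 + k) (v(k) = -8 + 4*((k - 3)*(k + k)) = -8 + 4*((-3 + k)*(2*k)) = -8 + 4*(2*k*(-3 + k)) = -8 + 8*k*(-3 + k))
(11*(-10))*v(4) = (11*(-10))*(-8 - 24*4 + 8*4²) = -110*(-8 - 96 + 8*16) = -110*(-8 - 96 + 128) = -110*24 = -2640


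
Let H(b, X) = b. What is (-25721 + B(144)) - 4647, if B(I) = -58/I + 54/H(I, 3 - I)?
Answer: -1093249/36 ≈ -30368.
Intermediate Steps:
B(I) = -4/I (B(I) = -58/I + 54/I = -4/I)
(-25721 + B(144)) - 4647 = (-25721 - 4/144) - 4647 = (-25721 - 4*1/144) - 4647 = (-25721 - 1/36) - 4647 = -925957/36 - 4647 = -1093249/36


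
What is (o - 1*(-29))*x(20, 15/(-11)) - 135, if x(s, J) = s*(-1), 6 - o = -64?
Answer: -2115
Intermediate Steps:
o = 70 (o = 6 - 1*(-64) = 6 + 64 = 70)
x(s, J) = -s
(o - 1*(-29))*x(20, 15/(-11)) - 135 = (70 - 1*(-29))*(-1*20) - 135 = (70 + 29)*(-20) - 135 = 99*(-20) - 135 = -1980 - 135 = -2115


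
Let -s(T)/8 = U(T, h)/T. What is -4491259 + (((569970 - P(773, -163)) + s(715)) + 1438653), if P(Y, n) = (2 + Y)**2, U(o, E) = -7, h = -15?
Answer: -2204531559/715 ≈ -3.0833e+6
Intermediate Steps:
s(T) = 56/T (s(T) = -(-56)/T = 56/T)
-4491259 + (((569970 - P(773, -163)) + s(715)) + 1438653) = -4491259 + (((569970 - (2 + 773)**2) + 56/715) + 1438653) = -4491259 + (((569970 - 1*775**2) + 56*(1/715)) + 1438653) = -4491259 + (((569970 - 1*600625) + 56/715) + 1438653) = -4491259 + (((569970 - 600625) + 56/715) + 1438653) = -4491259 + ((-30655 + 56/715) + 1438653) = -4491259 + (-21918269/715 + 1438653) = -4491259 + 1006718626/715 = -2204531559/715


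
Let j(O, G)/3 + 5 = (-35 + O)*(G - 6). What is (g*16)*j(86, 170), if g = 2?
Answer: 802464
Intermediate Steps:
j(O, G) = -15 + 3*(-35 + O)*(-6 + G) (j(O, G) = -15 + 3*((-35 + O)*(G - 6)) = -15 + 3*((-35 + O)*(-6 + G)) = -15 + 3*(-35 + O)*(-6 + G))
(g*16)*j(86, 170) = (2*16)*(615 - 105*170 - 18*86 + 3*170*86) = 32*(615 - 17850 - 1548 + 43860) = 32*25077 = 802464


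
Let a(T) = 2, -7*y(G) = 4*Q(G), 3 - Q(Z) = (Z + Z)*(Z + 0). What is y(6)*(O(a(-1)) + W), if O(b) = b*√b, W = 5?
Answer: 1380/7 + 552*√2/7 ≈ 308.66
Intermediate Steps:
Q(Z) = 3 - 2*Z² (Q(Z) = 3 - (Z + Z)*(Z + 0) = 3 - 2*Z*Z = 3 - 2*Z²)
y(G) = -12/7 + 8*G²/7 (y(G) = -4*(3 - 2*G²)/7 = -(12 - 8*G²)/7 = -12/7 + 8*G²/7)
O(b) = b^(3/2)
y(6)*(O(a(-1)) + W) = (-12/7 + (8/7)*6²)*(2^(3/2) + 5) = (-12/7 + (8/7)*36)*(2*√2 + 5) = (-12/7 + 288/7)*(5 + 2*√2) = 276*(5 + 2*√2)/7 = 1380/7 + 552*√2/7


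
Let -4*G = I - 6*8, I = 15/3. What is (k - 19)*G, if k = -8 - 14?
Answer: -1763/4 ≈ -440.75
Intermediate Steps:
I = 5 (I = 15*(⅓) = 5)
k = -22
G = 43/4 (G = -(5 - 6*8)/4 = -(5 - 1*48)/4 = -(5 - 48)/4 = -¼*(-43) = 43/4 ≈ 10.750)
(k - 19)*G = (-22 - 19)*(43/4) = -41*43/4 = -1763/4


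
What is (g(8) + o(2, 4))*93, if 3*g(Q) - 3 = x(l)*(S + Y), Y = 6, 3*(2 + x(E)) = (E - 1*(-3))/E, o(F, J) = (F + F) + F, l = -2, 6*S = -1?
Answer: 9331/36 ≈ 259.19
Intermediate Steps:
S = -1/6 (S = (1/6)*(-1) = -1/6 ≈ -0.16667)
o(F, J) = 3*F (o(F, J) = 2*F + F = 3*F)
x(E) = -2 + (3 + E)/(3*E) (x(E) = -2 + ((E - 1*(-3))/E)/3 = -2 + ((E + 3)/E)/3 = -2 + ((3 + E)/E)/3 = -2 + (3 + E)/(3*E))
g(Q) = -347/108 (g(Q) = 1 + ((-5/3 + 1/(-2))*(-1/6 + 6))/3 = 1 + ((-5/3 - 1/2)*(35/6))/3 = 1 + (-13/6*35/6)/3 = 1 + (1/3)*(-455/36) = 1 - 455/108 = -347/108)
(g(8) + o(2, 4))*93 = (-347/108 + 3*2)*93 = (-347/108 + 6)*93 = (301/108)*93 = 9331/36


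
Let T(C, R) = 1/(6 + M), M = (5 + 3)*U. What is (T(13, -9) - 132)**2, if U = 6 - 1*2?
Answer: 25150225/1444 ≈ 17417.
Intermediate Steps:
U = 4 (U = 6 - 2 = 4)
M = 32 (M = (5 + 3)*4 = 8*4 = 32)
T(C, R) = 1/38 (T(C, R) = 1/(6 + 32) = 1/38)
(T(13, -9) - 132)**2 = (1/38 - 132)**2 = (-5015/38)**2 = 25150225/1444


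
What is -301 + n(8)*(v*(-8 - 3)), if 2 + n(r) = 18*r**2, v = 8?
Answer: -101501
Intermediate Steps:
n(r) = -2 + 18*r**2
-301 + n(8)*(v*(-8 - 3)) = -301 + (-2 + 18*8**2)*(8*(-8 - 3)) = -301 + (-2 + 18*64)*(8*(-11)) = -301 + (-2 + 1152)*(-88) = -301 + 1150*(-88) = -301 - 101200 = -101501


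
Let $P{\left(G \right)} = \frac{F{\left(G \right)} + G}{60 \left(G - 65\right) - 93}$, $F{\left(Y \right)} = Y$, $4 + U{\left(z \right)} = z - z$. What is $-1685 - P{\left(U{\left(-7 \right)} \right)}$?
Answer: $- \frac{7132613}{4233} \approx -1685.0$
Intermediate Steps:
$U{\left(z \right)} = -4$ ($U{\left(z \right)} = -4 + \left(z - z\right) = -4 + 0 = -4$)
$P{\left(G \right)} = \frac{2 G}{-3993 + 60 G}$ ($P{\left(G \right)} = \frac{G + G}{60 \left(G - 65\right) - 93} = \frac{2 G}{60 \left(-65 + G\right) - 93} = \frac{2 G}{\left(-3900 + 60 G\right) - 93} = \frac{2 G}{-3993 + 60 G}$)
$-1685 - P{\left(U{\left(-7 \right)} \right)} = -1685 - \frac{2}{3} \left(-4\right) \frac{1}{-1331 + 20 \left(-4\right)} = -1685 - \frac{2}{3} \left(-4\right) \frac{1}{-1331 - 80} = -1685 - \frac{2}{3} \left(-4\right) \frac{1}{-1411} = -1685 - \frac{2}{3} \left(-4\right) \left(- \frac{1}{1411}\right) = -1685 - \frac{8}{4233} = - \frac{7132613}{4233}$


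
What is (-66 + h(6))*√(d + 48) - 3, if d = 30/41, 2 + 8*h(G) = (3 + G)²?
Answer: -3 - 1347*√9102/328 ≈ -394.80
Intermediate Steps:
h(G) = -¼ + (3 + G)²/8
d = 30/41 (d = 30*(1/41) = 30/41 ≈ 0.73171)
(-66 + h(6))*√(d + 48) - 3 = (-66 + (-¼ + (3 + 6)²/8))*√(30/41 + 48) - 3 = (-66 + (-¼ + (⅛)*9²))*√(1998/41) - 3 = (-66 + (-¼ + (⅛)*81))*(3*√9102/41) - 3 = (-66 + (-¼ + 81/8))*(3*√9102/41) - 3 = (-66 + 79/8)*(3*√9102/41) - 3 = -1347*√9102/328 - 3 = -3 - 1347*√9102/328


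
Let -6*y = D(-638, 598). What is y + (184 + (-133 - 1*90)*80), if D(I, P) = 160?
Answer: -53048/3 ≈ -17683.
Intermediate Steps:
y = -80/3 (y = -⅙*160 = -80/3 ≈ -26.667)
y + (184 + (-133 - 1*90)*80) = -80/3 + (184 + (-133 - 1*90)*80) = -80/3 + (184 + (-133 - 90)*80) = -80/3 + (184 - 223*80) = -80/3 + (184 - 17840) = -80/3 - 17656 = -53048/3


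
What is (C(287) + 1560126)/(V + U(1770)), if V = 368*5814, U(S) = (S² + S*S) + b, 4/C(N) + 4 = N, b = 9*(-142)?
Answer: 31536833/169882353 ≈ 0.18564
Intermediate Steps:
b = -1278
C(N) = 4/(-4 + N)
U(S) = -1278 + 2*S² (U(S) = (S² + S*S) - 1278 = (S² + S²) - 1278 = 2*S² - 1278 = -1278 + 2*S²)
V = 2139552
(C(287) + 1560126)/(V + U(1770)) = (4/(-4 + 287) + 1560126)/(2139552 + (-1278 + 2*1770²)) = (4/283 + 1560126)/(2139552 + (-1278 + 2*3132900)) = (4*(1/283) + 1560126)/(2139552 + (-1278 + 6265800)) = (4/283 + 1560126)/(2139552 + 6264522) = (441515662/283)/8404074 = (441515662/283)*(1/8404074) = 31536833/169882353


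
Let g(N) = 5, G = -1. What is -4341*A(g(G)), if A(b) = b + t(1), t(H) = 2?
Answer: -30387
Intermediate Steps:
A(b) = 2 + b (A(b) = b + 2 = 2 + b)
-4341*A(g(G)) = -4341*(2 + 5) = -4341*7 = -30387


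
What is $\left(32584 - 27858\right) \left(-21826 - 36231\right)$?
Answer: $-274377382$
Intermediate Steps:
$\left(32584 - 27858\right) \left(-21826 - 36231\right) = 4726 \left(-58057\right) = -274377382$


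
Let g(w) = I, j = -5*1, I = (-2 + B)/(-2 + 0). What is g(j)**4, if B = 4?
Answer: 1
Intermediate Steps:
I = -1 (I = (-2 + 4)/(-2 + 0) = 2/(-2) = 2*(-1/2) = -1)
j = -5
g(w) = -1
g(j)**4 = (-1)**4 = 1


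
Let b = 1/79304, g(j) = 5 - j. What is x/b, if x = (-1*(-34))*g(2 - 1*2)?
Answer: 13481680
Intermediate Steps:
x = 170 (x = (-1*(-34))*(5 - (2 - 1*2)) = 34*(5 - (2 - 2)) = 34*(5 - 1*0) = 34*(5 + 0) = 34*5 = 170)
b = 1/79304 ≈ 1.2610e-5
x/b = 170/(1/79304) = 170*79304 = 13481680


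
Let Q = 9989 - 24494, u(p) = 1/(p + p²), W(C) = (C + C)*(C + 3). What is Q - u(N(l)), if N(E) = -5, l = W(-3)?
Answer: -290101/20 ≈ -14505.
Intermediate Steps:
W(C) = 2*C*(3 + C) (W(C) = (2*C)*(3 + C) = 2*C*(3 + C))
l = 0 (l = 2*(-3)*(3 - 3) = 2*(-3)*0 = 0)
Q = -14505
Q - u(N(l)) = -14505 - 1/((-5)*(1 - 5)) = -14505 - (-1)/(5*(-4)) = -14505 - (-1)*(-1)/(5*4) = -14505 - 1*1/20 = -14505 - 1/20 = -290101/20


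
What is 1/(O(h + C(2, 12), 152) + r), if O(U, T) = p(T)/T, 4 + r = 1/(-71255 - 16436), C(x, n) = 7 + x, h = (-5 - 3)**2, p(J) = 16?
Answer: -1666129/6489153 ≈ -0.25676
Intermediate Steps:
h = 64 (h = (-8)**2 = 64)
r = -350765/87691 (r = -4 + 1/(-71255 - 16436) = -4 + 1/(-87691) = -4 - 1/87691 = -350765/87691 ≈ -4.0000)
O(U, T) = 16/T
1/(O(h + C(2, 12), 152) + r) = 1/(16/152 - 350765/87691) = 1/(16*(1/152) - 350765/87691) = 1/(2/19 - 350765/87691) = 1/(-6489153/1666129) = -1666129/6489153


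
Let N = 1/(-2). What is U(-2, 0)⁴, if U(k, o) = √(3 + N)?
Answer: 25/4 ≈ 6.2500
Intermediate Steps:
N = -½ ≈ -0.50000
U(k, o) = √10/2 (U(k, o) = √(3 - ½) = √(5/2) = √10/2)
U(-2, 0)⁴ = (√10/2)⁴ = 25/4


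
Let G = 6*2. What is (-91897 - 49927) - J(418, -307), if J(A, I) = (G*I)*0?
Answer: -141824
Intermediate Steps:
G = 12
J(A, I) = 0 (J(A, I) = (12*I)*0 = 0)
(-91897 - 49927) - J(418, -307) = (-91897 - 49927) - 1*0 = -141824 + 0 = -141824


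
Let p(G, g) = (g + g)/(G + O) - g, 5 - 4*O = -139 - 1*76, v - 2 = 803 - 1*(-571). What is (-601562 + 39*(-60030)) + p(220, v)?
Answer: -809626948/275 ≈ -2.9441e+6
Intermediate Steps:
v = 1376 (v = 2 + (803 - 1*(-571)) = 2 + (803 + 571) = 2 + 1374 = 1376)
O = 55 (O = 5/4 - (-139 - 1*76)/4 = 5/4 - (-139 - 76)/4 = 5/4 - ¼*(-215) = 5/4 + 215/4 = 55)
p(G, g) = -g + 2*g/(55 + G) (p(G, g) = (g + g)/(G + 55) - g = (2*g)/(55 + G) - g = 2*g/(55 + G) - g = -g + 2*g/(55 + G))
(-601562 + 39*(-60030)) + p(220, v) = (-601562 + 39*(-60030)) - 1*1376*(53 + 220)/(55 + 220) = (-601562 - 2341170) - 1*1376*273/275 = -2942732 - 1*1376*1/275*273 = -2942732 - 375648/275 = -809626948/275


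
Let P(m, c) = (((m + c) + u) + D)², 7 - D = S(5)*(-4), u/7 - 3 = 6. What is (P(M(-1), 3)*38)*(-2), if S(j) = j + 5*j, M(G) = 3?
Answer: -2919616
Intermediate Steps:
u = 63 (u = 21 + 7*6 = 21 + 42 = 63)
S(j) = 6*j
D = 127 (D = 7 - 6*5*(-4) = 7 - 30*(-4) = 7 - 1*(-120) = 7 + 120 = 127)
P(m, c) = (190 + c + m)² (P(m, c) = (((m + c) + 63) + 127)² = (((c + m) + 63) + 127)² = ((63 + c + m) + 127)² = (190 + c + m)²)
(P(M(-1), 3)*38)*(-2) = ((190 + 3 + 3)²*38)*(-2) = (196²*38)*(-2) = (38416*38)*(-2) = 1459808*(-2) = -2919616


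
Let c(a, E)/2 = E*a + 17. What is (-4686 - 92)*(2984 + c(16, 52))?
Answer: -22370596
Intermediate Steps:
c(a, E) = 34 + 2*E*a (c(a, E) = 2*(E*a + 17) = 2*(17 + E*a) = 34 + 2*E*a)
(-4686 - 92)*(2984 + c(16, 52)) = (-4686 - 92)*(2984 + (34 + 2*52*16)) = -4778*(2984 + (34 + 1664)) = -4778*(2984 + 1698) = -4778*4682 = -22370596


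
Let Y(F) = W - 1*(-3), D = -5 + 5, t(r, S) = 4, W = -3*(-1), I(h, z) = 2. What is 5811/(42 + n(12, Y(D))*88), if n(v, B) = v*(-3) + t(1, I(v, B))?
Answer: -5811/2774 ≈ -2.0948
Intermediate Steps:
W = 3
D = 0
Y(F) = 6 (Y(F) = 3 - 1*(-3) = 3 + 3 = 6)
n(v, B) = 4 - 3*v (n(v, B) = v*(-3) + 4 = -3*v + 4 = 4 - 3*v)
5811/(42 + n(12, Y(D))*88) = 5811/(42 + (4 - 3*12)*88) = 5811/(42 + (4 - 36)*88) = 5811/(42 - 32*88) = 5811/(42 - 2816) = 5811/(-2774) = 5811*(-1/2774) = -5811/2774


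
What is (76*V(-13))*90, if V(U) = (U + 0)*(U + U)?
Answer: 2311920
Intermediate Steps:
V(U) = 2*U² (V(U) = U*(2*U) = 2*U²)
(76*V(-13))*90 = (76*(2*(-13)²))*90 = (76*(2*169))*90 = (76*338)*90 = 25688*90 = 2311920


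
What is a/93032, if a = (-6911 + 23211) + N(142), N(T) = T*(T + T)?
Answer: 14157/23258 ≈ 0.60869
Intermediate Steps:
N(T) = 2*T**2 (N(T) = T*(2*T) = 2*T**2)
a = 56628 (a = (-6911 + 23211) + 2*142**2 = 16300 + 2*20164 = 16300 + 40328 = 56628)
a/93032 = 56628/93032 = 56628*(1/93032) = 14157/23258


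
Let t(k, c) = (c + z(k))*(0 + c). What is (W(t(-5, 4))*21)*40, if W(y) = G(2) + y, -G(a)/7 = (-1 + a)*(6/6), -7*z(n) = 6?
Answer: 4680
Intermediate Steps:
z(n) = -6/7 (z(n) = -⅐*6 = -6/7)
G(a) = 7 - 7*a (G(a) = -7*(-1 + a)*6/6 = -7*(-1 + a)*6*(⅙) = -7*(-1 + a) = 7 - 7*a)
t(k, c) = c*(-6/7 + c) (t(k, c) = (c - 6/7)*(0 + c) = (-6/7 + c)*c = c*(-6/7 + c))
W(y) = -7 + y (W(y) = (7 - 7*2) + y = (7 - 14) + y = -7 + y)
(W(t(-5, 4))*21)*40 = ((-7 + (⅐)*4*(-6 + 7*4))*21)*40 = ((-7 + (⅐)*4*(-6 + 28))*21)*40 = ((-7 + (⅐)*4*22)*21)*40 = ((-7 + 88/7)*21)*40 = ((39/7)*21)*40 = 117*40 = 4680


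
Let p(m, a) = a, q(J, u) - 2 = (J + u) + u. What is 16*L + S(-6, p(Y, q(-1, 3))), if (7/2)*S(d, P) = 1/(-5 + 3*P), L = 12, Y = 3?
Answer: 10753/56 ≈ 192.02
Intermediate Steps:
q(J, u) = 2 + J + 2*u (q(J, u) = 2 + ((J + u) + u) = 2 + (J + 2*u) = 2 + J + 2*u)
S(d, P) = 2/(7*(-5 + 3*P))
16*L + S(-6, p(Y, q(-1, 3))) = 16*12 + 2/(7*(-5 + 3*(2 - 1 + 2*3))) = 192 + 2/(7*(-5 + 3*(2 - 1 + 6))) = 192 + 2/(7*(-5 + 3*7)) = 192 + 2/(7*(-5 + 21)) = 192 + (2/7)/16 = 192 + (2/7)*(1/16) = 192 + 1/56 = 10753/56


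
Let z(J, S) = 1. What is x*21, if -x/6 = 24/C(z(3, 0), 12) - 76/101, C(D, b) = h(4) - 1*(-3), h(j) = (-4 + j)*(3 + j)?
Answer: -92232/101 ≈ -913.19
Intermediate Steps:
C(D, b) = 3 (C(D, b) = (-12 + 4² - 1*4) - 1*(-3) = (-12 + 16 - 4) + 3 = 0 + 3 = 3)
x = -4392/101 (x = -6*(24/3 - 76/101) = -6*(24*(⅓) - 76*1/101) = -6*(8 - 76/101) = -6*732/101 = -4392/101 ≈ -43.485)
x*21 = -4392/101*21 = -92232/101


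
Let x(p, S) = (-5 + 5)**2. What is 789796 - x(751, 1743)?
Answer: 789796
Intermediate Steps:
x(p, S) = 0 (x(p, S) = 0**2 = 0)
789796 - x(751, 1743) = 789796 - 1*0 = 789796 + 0 = 789796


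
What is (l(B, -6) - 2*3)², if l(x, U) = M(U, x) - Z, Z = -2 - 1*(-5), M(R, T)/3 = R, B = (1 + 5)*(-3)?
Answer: 729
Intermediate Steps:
B = -18 (B = 6*(-3) = -18)
M(R, T) = 3*R
Z = 3 (Z = -2 + 5 = 3)
l(x, U) = -3 + 3*U (l(x, U) = 3*U - 1*3 = 3*U - 3 = -3 + 3*U)
(l(B, -6) - 2*3)² = ((-3 + 3*(-6)) - 2*3)² = ((-3 - 18) - 6)² = (-21 - 6)² = (-27)² = 729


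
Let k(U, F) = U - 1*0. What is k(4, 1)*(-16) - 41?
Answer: -105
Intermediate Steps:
k(U, F) = U (k(U, F) = U + 0 = U)
k(4, 1)*(-16) - 41 = 4*(-16) - 41 = -64 - 41 = -105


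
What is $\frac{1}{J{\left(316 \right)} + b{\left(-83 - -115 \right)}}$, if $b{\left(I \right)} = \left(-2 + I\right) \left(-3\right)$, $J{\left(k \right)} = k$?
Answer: $\frac{1}{226} \approx 0.0044248$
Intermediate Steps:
$b{\left(I \right)} = 6 - 3 I$
$\frac{1}{J{\left(316 \right)} + b{\left(-83 - -115 \right)}} = \frac{1}{316 + \left(6 - 3 \left(-83 - -115\right)\right)} = \frac{1}{316 + \left(6 - 3 \left(-83 + 115\right)\right)} = \frac{1}{316 + \left(6 - 96\right)} = \frac{1}{316 - 90} = \frac{1}{226}$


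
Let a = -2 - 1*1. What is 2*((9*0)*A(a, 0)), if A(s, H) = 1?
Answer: 0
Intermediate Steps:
a = -3 (a = -2 - 1 = -3)
2*((9*0)*A(a, 0)) = 2*((9*0)*1) = 2*(0*1) = 2*0 = 0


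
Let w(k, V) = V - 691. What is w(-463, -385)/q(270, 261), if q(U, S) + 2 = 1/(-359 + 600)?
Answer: 259316/481 ≈ 539.12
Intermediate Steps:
w(k, V) = -691 + V
q(U, S) = -481/241 (q(U, S) = -2 + 1/(-359 + 600) = -2 + 1/241 = -481/241)
w(-463, -385)/q(270, 261) = (-691 - 385)/(-481/241) = -1076*(-241/481) = 259316/481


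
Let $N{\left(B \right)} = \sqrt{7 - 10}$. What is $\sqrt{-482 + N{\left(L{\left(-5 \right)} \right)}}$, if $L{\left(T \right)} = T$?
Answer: $\sqrt{-482 + i \sqrt{3}} \approx 0.03945 + 21.955 i$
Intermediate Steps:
$N{\left(B \right)} = i \sqrt{3}$ ($N{\left(B \right)} = \sqrt{-3} = i \sqrt{3}$)
$\sqrt{-482 + N{\left(L{\left(-5 \right)} \right)}} = \sqrt{-482 + i \sqrt{3}}$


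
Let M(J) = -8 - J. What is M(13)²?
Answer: 441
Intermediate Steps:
M(13)² = (-8 - 1*13)² = (-8 - 13)² = (-21)² = 441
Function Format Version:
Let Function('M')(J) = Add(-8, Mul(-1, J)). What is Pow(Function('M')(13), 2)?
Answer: 441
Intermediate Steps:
Pow(Function('M')(13), 2) = Pow(Add(-8, Mul(-1, 13)), 2) = Pow(Add(-8, -13), 2) = Pow(-21, 2) = 441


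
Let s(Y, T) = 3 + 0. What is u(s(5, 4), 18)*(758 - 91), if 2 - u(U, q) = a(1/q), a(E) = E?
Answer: 23345/18 ≈ 1296.9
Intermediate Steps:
s(Y, T) = 3
u(U, q) = 2 - 1/q
u(s(5, 4), 18)*(758 - 91) = (2 - 1/18)*(758 - 91) = (2 - 1*1/18)*667 = (2 - 1/18)*667 = (35/18)*667 = 23345/18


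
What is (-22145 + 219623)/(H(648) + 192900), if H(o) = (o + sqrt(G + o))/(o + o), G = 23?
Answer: 63982628353223424/62499524000905633 - 255931488*sqrt(671)/62499524000905633 ≈ 1.0237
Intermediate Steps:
H(o) = (o + sqrt(23 + o))/(2*o) (H(o) = (o + sqrt(23 + o))/(o + o) = (o + sqrt(23 + o))/((2*o)) = (o + sqrt(23 + o))*(1/(2*o)) = (o + sqrt(23 + o))/(2*o))
(-22145 + 219623)/(H(648) + 192900) = (-22145 + 219623)/((1/2)*(648 + sqrt(23 + 648))/648 + 192900) = 197478/((1/2)*(1/648)*(648 + sqrt(671)) + 192900) = 197478/((1/2 + sqrt(671)/1296) + 192900) = 197478/(385801/2 + sqrt(671)/1296)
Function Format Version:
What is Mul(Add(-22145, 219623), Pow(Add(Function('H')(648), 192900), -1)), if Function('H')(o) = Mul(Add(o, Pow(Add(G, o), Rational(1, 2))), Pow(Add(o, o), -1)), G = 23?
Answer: Add(Rational(63982628353223424, 62499524000905633), Mul(Rational(-255931488, 62499524000905633), Pow(671, Rational(1, 2)))) ≈ 1.0237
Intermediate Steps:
Function('H')(o) = Mul(Rational(1, 2), Pow(o, -1), Add(o, Pow(Add(23, o), Rational(1, 2)))) (Function('H')(o) = Mul(Add(o, Pow(Add(23, o), Rational(1, 2))), Pow(Add(o, o), -1)) = Mul(Add(o, Pow(Add(23, o), Rational(1, 2))), Pow(Mul(2, o), -1)) = Mul(Add(o, Pow(Add(23, o), Rational(1, 2))), Mul(Rational(1, 2), Pow(o, -1))) = Mul(Rational(1, 2), Pow(o, -1), Add(o, Pow(Add(23, o), Rational(1, 2)))))
Mul(Add(-22145, 219623), Pow(Add(Function('H')(648), 192900), -1)) = Mul(Add(-22145, 219623), Pow(Add(Mul(Rational(1, 2), Pow(648, -1), Add(648, Pow(Add(23, 648), Rational(1, 2)))), 192900), -1)) = Mul(197478, Pow(Add(Mul(Rational(1, 2), Rational(1, 648), Add(648, Pow(671, Rational(1, 2)))), 192900), -1)) = Mul(197478, Pow(Add(Add(Rational(1, 2), Mul(Rational(1, 1296), Pow(671, Rational(1, 2)))), 192900), -1)) = Mul(197478, Pow(Add(Rational(385801, 2), Mul(Rational(1, 1296), Pow(671, Rational(1, 2)))), -1))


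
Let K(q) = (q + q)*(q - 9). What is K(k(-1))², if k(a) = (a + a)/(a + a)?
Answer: 256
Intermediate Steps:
k(a) = 1 (k(a) = (2*a)/((2*a)) = (2*a)*(1/(2*a)) = 1)
K(q) = 2*q*(-9 + q) (K(q) = (2*q)*(-9 + q) = 2*q*(-9 + q))
K(k(-1))² = (2*1*(-9 + 1))² = (2*1*(-8))² = (-16)² = 256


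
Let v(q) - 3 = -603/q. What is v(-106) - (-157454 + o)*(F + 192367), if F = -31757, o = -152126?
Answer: 5270494243721/106 ≈ 4.9722e+10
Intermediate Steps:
v(q) = 3 - 603/q
v(-106) - (-157454 + o)*(F + 192367) = (3 - 603/(-106)) - (-157454 - 152126)*(-31757 + 192367) = (3 - 603*(-1/106)) - (-309580)*160610 = (3 + 603/106) - 1*(-49721643800) = 921/106 + 49721643800 = 5270494243721/106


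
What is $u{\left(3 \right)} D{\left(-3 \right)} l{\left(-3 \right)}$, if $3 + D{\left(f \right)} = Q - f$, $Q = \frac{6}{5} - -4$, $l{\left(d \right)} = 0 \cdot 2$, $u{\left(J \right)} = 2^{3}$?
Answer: $0$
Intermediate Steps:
$u{\left(J \right)} = 8$
$l{\left(d \right)} = 0$
$Q = \frac{26}{5}$ ($Q = 6 \cdot \frac{1}{5} + 4 = \frac{6}{5} + 4 = \frac{26}{5} \approx 5.2$)
$D{\left(f \right)} = \frac{11}{5} - f$ ($D{\left(f \right)} = -3 - \left(- \frac{26}{5} + f\right) = \frac{11}{5} - f$)
$u{\left(3 \right)} D{\left(-3 \right)} l{\left(-3 \right)} = 8 \left(\frac{11}{5} - -3\right) 0 = 8 \left(\frac{11}{5} + 3\right) 0 = 8 \cdot \frac{26}{5} \cdot 0 = \frac{208}{5} \cdot 0 = 0$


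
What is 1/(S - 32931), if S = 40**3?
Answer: 1/31069 ≈ 3.2186e-5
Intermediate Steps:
S = 64000
1/(S - 32931) = 1/(64000 - 32931) = 1/31069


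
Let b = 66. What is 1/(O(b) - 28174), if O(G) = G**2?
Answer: -1/23818 ≈ -4.1985e-5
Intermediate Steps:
1/(O(b) - 28174) = 1/(66**2 - 28174) = 1/(4356 - 28174) = 1/(-23818) = -1/23818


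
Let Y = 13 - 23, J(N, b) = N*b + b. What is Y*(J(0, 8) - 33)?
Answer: 250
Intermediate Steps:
J(N, b) = b + N*b
Y = -10
Y*(J(0, 8) - 33) = -10*(8*(1 + 0) - 33) = -10*(8*1 - 33) = -10*(8 - 33) = -10*(-25) = 250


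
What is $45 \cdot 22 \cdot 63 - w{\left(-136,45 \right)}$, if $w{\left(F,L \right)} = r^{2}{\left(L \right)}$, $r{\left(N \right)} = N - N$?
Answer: $62370$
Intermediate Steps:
$r{\left(N \right)} = 0$
$w{\left(F,L \right)} = 0$ ($w{\left(F,L \right)} = 0^{2} = 0$)
$45 \cdot 22 \cdot 63 - w{\left(-136,45 \right)} = 45 \cdot 22 \cdot 63 - 0 = 990 \cdot 63 + 0 = 62370 + 0 = 62370$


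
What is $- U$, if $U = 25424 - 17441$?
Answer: $-7983$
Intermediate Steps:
$U = 7983$
$- U = \left(-1\right) 7983 = -7983$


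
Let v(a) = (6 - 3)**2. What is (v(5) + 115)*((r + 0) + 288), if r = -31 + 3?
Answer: 32240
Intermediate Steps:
r = -28
v(a) = 9 (v(a) = 3**2 = 9)
(v(5) + 115)*((r + 0) + 288) = (9 + 115)*((-28 + 0) + 288) = 124*(-28 + 288) = 124*260 = 32240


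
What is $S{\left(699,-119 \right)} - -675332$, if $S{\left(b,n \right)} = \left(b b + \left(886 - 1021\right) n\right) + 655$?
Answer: $1180653$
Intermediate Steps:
$S{\left(b,n \right)} = 655 + b^{2} - 135 n$ ($S{\left(b,n \right)} = \left(b^{2} - 135 n\right) + 655 = 655 + b^{2} - 135 n$)
$S{\left(699,-119 \right)} - -675332 = \left(655 + 699^{2} - -16065\right) - -675332 = \left(655 + 488601 + 16065\right) + 675332 = 505321 + 675332 = 1180653$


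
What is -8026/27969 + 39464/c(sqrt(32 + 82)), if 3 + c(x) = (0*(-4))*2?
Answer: -367930898/27969 ≈ -13155.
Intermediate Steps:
c(x) = -3 (c(x) = -3 + (0*(-4))*2 = -3 + 0*2 = -3 + 0 = -3)
-8026/27969 + 39464/c(sqrt(32 + 82)) = -8026/27969 + 39464/(-3) = -8026*1/27969 + 39464*(-1/3) = -8026/27969 - 39464/3 = -367930898/27969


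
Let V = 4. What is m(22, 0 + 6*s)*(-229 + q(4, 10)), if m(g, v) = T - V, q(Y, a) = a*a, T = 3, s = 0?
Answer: 129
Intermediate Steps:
q(Y, a) = a²
m(g, v) = -1 (m(g, v) = 3 - 1*4 = 3 - 4 = -1)
m(22, 0 + 6*s)*(-229 + q(4, 10)) = -(-229 + 10²) = -(-229 + 100) = -1*(-129) = 129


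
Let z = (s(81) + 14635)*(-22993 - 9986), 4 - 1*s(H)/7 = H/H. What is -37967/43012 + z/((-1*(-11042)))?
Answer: -10394924473151/237469252 ≈ -43774.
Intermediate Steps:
s(H) = 21 (s(H) = 28 - 7*H/H = 28 - 7*1 = 28 - 7 = 21)
z = -483340224 (z = (21 + 14635)*(-22993 - 9986) = 14656*(-32979) = -483340224)
-37967/43012 + z/((-1*(-11042))) = -37967/43012 - 483340224/((-1*(-11042))) = -37967*1/43012 - 483340224/11042 = -37967/43012 - 483340224*1/11042 = -37967/43012 - 241670112/5521 = -10394924473151/237469252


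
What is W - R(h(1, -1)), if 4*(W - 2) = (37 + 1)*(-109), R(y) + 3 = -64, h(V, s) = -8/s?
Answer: -1933/2 ≈ -966.50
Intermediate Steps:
R(y) = -67 (R(y) = -3 - 64 = -67)
W = -2067/2 (W = 2 + ((37 + 1)*(-109))/4 = 2 + (38*(-109))/4 = 2 + (¼)*(-4142) = 2 - 2071/2 = -2067/2 ≈ -1033.5)
W - R(h(1, -1)) = -2067/2 - 1*(-67) = -2067/2 + 67 = -1933/2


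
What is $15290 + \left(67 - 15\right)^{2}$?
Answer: $17994$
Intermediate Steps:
$15290 + \left(67 - 15\right)^{2} = 15290 + 52^{2} = 15290 + 2704 = 17994$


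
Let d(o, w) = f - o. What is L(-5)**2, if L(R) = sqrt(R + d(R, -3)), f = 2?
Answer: 2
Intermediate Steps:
d(o, w) = 2 - o
L(R) = sqrt(2) (L(R) = sqrt(R + (2 - R)) = sqrt(2))
L(-5)**2 = (sqrt(2))**2 = 2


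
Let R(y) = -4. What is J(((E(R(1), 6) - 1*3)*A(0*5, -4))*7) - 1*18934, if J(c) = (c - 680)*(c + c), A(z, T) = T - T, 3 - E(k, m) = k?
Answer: -18934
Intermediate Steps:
E(k, m) = 3 - k
A(z, T) = 0
J(c) = 2*c*(-680 + c) (J(c) = (-680 + c)*(2*c) = 2*c*(-680 + c))
J(((E(R(1), 6) - 1*3)*A(0*5, -4))*7) - 1*18934 = 2*((((3 - 1*(-4)) - 1*3)*0)*7)*(-680 + (((3 - 1*(-4)) - 1*3)*0)*7) - 1*18934 = 2*((((3 + 4) - 3)*0)*7)*(-680 + (((3 + 4) - 3)*0)*7) - 18934 = 2*(((7 - 3)*0)*7)*(-680 + ((7 - 3)*0)*7) - 18934 = 2*((4*0)*7)*(-680 + (4*0)*7) - 18934 = 2*(0*7)*(-680 + 0*7) - 18934 = 2*0*(-680 + 0) - 18934 = 2*0*(-680) - 18934 = 0 - 18934 = -18934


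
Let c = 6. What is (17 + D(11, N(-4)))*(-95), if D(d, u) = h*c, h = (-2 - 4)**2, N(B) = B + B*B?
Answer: -22135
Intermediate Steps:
N(B) = B + B**2
h = 36 (h = (-6)**2 = 36)
D(d, u) = 216 (D(d, u) = 36*6 = 216)
(17 + D(11, N(-4)))*(-95) = (17 + 216)*(-95) = 233*(-95) = -22135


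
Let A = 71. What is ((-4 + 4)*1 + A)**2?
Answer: 5041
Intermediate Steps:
((-4 + 4)*1 + A)**2 = ((-4 + 4)*1 + 71)**2 = (0*1 + 71)**2 = (0 + 71)**2 = 71**2 = 5041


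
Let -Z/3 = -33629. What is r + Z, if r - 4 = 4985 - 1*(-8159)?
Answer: 114035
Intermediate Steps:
Z = 100887 (Z = -3*(-33629) = 100887)
r = 13148 (r = 4 + (4985 - 1*(-8159)) = 4 + (4985 + 8159) = 4 + 13144 = 13148)
r + Z = 13148 + 100887 = 114035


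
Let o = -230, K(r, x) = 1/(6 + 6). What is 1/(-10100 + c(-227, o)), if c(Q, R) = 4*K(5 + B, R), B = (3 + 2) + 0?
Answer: -3/30299 ≈ -9.9013e-5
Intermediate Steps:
B = 5 (B = 5 + 0 = 5)
K(r, x) = 1/12
c(Q, R) = 1/3 (c(Q, R) = 4*(1/12) = 1/3)
1/(-10100 + c(-227, o)) = 1/(-10100 + 1/3) = 1/(-30299/3) = -3/30299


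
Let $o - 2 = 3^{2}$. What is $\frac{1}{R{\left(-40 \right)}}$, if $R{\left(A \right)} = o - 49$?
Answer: $- \frac{1}{38} \approx -0.026316$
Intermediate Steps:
$o = 11$ ($o = 2 + 3^{2} = 2 + 9 = 11$)
$R{\left(A \right)} = -38$ ($R{\left(A \right)} = 11 - 49 = -38$)
$\frac{1}{R{\left(-40 \right)}} = \frac{1}{-38} = - \frac{1}{38}$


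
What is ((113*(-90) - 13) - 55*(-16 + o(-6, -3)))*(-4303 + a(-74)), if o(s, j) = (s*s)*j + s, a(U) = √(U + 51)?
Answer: 13050999 - 3033*I*√23 ≈ 1.3051e+7 - 14546.0*I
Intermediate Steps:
a(U) = √(51 + U)
o(s, j) = s + j*s² (o(s, j) = s²*j + s = j*s² + s = s + j*s²)
((113*(-90) - 13) - 55*(-16 + o(-6, -3)))*(-4303 + a(-74)) = ((113*(-90) - 13) - 55*(-16 - 6*(1 - 3*(-6))))*(-4303 + √(51 - 74)) = ((-10170 - 13) - 55*(-16 - 6*(1 + 18)))*(-4303 + √(-23)) = (-10183 - 55*(-16 - 6*19))*(-4303 + I*√23) = (-10183 - 55*(-16 - 114))*(-4303 + I*√23) = (-10183 - 55*(-130))*(-4303 + I*√23) = (-10183 + 7150)*(-4303 + I*√23) = -3033*(-4303 + I*√23) = 13050999 - 3033*I*√23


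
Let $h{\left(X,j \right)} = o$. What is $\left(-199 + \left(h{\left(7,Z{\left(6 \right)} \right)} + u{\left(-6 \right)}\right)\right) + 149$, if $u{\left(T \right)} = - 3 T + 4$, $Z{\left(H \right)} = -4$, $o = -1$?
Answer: $-29$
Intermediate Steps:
$h{\left(X,j \right)} = -1$
$u{\left(T \right)} = 4 - 3 T$
$\left(-199 + \left(h{\left(7,Z{\left(6 \right)} \right)} + u{\left(-6 \right)}\right)\right) + 149 = \left(-199 + \left(-1 + \left(4 - -18\right)\right)\right) + 149 = \left(-199 + \left(-1 + \left(4 + 18\right)\right)\right) + 149 = \left(-199 + \left(-1 + 22\right)\right) + 149 = \left(-199 + 21\right) + 149 = -178 + 149 = -29$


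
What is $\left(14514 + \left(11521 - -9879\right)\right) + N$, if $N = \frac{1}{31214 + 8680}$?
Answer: $\frac{1432753117}{39894} \approx 35914.0$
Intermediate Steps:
$N = \frac{1}{39894} \approx 2.5066 \cdot 10^{-5}$
$\left(14514 + \left(11521 - -9879\right)\right) + N = \left(14514 + \left(11521 - -9879\right)\right) + \frac{1}{39894} = \left(14514 + \left(11521 + 9879\right)\right) + \frac{1}{39894} = \left(14514 + 21400\right) + \frac{1}{39894} = 35914 + \frac{1}{39894} = \frac{1432753117}{39894}$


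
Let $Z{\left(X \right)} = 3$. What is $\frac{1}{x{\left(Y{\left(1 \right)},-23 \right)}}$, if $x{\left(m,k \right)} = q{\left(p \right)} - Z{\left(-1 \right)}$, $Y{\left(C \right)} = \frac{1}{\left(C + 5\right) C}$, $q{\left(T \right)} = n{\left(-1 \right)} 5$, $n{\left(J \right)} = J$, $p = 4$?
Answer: $- \frac{1}{8} \approx -0.125$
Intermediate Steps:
$q{\left(T \right)} = -5$ ($q{\left(T \right)} = \left(-1\right) 5 = -5$)
$Y{\left(C \right)} = \frac{1}{C \left(5 + C\right)}$ ($Y{\left(C \right)} = \frac{1}{\left(5 + C\right) C} = \frac{1}{C \left(5 + C\right)}$)
$x{\left(m,k \right)} = -8$ ($x{\left(m,k \right)} = -5 - 3 = -8$)
$\frac{1}{x{\left(Y{\left(1 \right)},-23 \right)}} = \frac{1}{-8} = - \frac{1}{8}$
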